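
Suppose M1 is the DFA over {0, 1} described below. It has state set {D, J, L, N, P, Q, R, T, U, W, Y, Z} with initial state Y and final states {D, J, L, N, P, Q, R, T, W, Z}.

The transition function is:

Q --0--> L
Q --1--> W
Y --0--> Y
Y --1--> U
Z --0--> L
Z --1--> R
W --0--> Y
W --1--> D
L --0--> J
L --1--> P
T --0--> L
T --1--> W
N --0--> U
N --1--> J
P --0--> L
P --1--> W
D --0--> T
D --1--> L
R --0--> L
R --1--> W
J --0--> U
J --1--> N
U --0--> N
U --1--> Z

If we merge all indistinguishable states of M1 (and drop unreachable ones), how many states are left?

States {Q} cannot be reached from the start state, so discard them.
P0 = {D,J,L,N,P,R,T,W,Z} | {U,Y}.
Split {D,J,L,N,P,R,T,W,Z} by δ(·,0) → {D,L,P,R,T,Z} and {J,N,W}.
On input 0, block {D,L,P,R,T,Z} splits into {D,P,R,T,Z} and {L}.
Split {D,P,R,T,Z} by δ(·,0) → {P,R,T,Z} and {D}.
On input 1, block {P,R,T,Z} splits into {P,R,T} and {Z}.
Refine {U,Y} on symbol 0: members go to different blocks, giving {U} and {Y}.
On input 0, block {J,N,W} splits into {J,N} and {W}.
Stable partition: {P,R,T} | {U} | {J,N} | {L} | {D} | {Z} | {Y} | {W} — 8 equivalence classes.

8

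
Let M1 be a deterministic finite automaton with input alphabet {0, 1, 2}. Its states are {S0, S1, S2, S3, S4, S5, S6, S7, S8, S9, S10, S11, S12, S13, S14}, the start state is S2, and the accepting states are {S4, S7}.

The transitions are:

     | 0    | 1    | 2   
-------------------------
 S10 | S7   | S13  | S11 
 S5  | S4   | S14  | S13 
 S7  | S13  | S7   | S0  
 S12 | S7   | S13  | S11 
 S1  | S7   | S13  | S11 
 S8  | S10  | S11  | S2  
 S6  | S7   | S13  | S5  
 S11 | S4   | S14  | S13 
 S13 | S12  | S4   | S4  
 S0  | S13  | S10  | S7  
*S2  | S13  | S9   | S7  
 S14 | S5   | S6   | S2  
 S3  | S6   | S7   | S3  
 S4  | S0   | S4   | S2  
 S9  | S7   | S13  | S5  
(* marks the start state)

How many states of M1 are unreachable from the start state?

No path from S2 leads to S1, S3, S8; the other 12 states are all reachable.

3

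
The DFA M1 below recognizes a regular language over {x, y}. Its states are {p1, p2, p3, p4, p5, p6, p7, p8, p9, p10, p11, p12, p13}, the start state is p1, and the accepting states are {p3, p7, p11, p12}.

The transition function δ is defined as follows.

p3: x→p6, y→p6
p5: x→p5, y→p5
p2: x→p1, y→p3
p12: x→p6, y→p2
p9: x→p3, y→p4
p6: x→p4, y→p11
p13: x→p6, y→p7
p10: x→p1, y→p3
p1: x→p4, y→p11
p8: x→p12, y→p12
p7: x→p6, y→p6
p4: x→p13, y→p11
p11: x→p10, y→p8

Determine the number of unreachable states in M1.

2

BFS from p1 reaches {p1, p2, p3, p4, p6, p7, p8, p10, p11, p12, p13}; the 2 state(s) p5, p9 are never visited.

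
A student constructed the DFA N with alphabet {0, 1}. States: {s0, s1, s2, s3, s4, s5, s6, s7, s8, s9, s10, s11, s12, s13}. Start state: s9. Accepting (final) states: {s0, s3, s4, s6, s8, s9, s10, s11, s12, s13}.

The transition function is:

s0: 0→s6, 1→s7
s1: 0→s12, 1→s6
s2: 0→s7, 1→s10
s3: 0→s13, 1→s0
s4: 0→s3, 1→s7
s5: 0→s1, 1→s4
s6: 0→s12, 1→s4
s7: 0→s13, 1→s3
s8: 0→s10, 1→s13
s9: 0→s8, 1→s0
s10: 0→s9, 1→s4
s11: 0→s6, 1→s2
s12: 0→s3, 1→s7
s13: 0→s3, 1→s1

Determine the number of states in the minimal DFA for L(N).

4

First remove the unreachable states {s2,s5,s11}; 11 states remain.
Initial partition by acceptance: {s0,s3,s4,s6,s8,s9,s10,s12,s13} | {s1,s7}.
Split {s0,s3,s4,s6,s8,s9,s10,s12,s13} by δ(·,1) → {s3,s6,s8,s9,s10} and {s0,s4,s12,s13}.
Refine {s3,s6,s8,s9,s10} on symbol 0: members go to different blocks, giving {s8,s9,s10} and {s3,s6}.
Stable partition: {s8,s9,s10} | {s1,s7} | {s0,s4,s12,s13} | {s3,s6} — 4 equivalence classes.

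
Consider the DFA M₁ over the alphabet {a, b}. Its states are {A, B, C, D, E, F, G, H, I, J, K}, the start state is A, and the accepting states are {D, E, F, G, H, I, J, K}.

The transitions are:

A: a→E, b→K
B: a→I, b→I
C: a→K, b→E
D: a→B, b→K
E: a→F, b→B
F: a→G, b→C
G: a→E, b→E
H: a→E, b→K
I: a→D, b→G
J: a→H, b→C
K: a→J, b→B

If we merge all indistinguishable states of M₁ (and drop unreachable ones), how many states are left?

7

Start with accepting vs non-accepting: {D,E,F,G,H,I,J,K} | {A,B,C}.
Refine {D,E,F,G,H,I,J,K} on symbol a: members go to different blocks, giving {E,F,G,H,I,J,K} and {D}.
On input a, block {E,F,G,H,I,J,K} splits into {E,F,G,H,J,K} and {I}.
Split {E,F,G,H,J,K} by δ(·,b) → {E,F,J,K} and {G,H}.
Refine {E,F,J,K} on symbol a: members go to different blocks, giving {E,K} and {F,J}.
Refine {A,B,C} on symbol a: members go to different blocks, giving {A,C} and {B}.
No further refinement is possible. Final partition (7 blocks): {E,K} | {A,C} | {D} | {I} | {G,H} | {F,J} | {B}.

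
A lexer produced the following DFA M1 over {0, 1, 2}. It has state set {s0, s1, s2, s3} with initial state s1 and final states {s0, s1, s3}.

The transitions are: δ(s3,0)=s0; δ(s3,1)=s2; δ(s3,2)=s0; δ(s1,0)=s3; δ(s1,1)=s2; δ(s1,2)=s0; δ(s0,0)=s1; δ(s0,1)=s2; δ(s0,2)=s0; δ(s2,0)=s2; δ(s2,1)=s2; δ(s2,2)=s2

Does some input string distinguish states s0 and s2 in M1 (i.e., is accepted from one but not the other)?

All states are reachable from the start state.
Initial partition by acceptance: {s0,s1,s3} | {s2}.
The partition is now stable with 2 blocks: {s0,s1,s3} | {s2}.
s0 and s2 end up in different blocks, so they are distinguishable. For instance, the string 'ε' is accepted from only s0.

Yes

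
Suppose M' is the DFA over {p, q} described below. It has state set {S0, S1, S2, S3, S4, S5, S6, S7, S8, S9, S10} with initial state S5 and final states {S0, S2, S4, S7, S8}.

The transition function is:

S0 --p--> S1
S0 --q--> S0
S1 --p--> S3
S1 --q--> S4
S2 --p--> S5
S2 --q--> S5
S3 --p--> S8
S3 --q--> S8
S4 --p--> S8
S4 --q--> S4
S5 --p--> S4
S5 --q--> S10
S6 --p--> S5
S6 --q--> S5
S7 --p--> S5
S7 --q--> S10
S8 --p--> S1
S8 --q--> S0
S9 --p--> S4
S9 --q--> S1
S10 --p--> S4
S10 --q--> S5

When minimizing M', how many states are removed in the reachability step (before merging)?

BFS from S5 reaches {S0, S1, S3, S4, S5, S8, S10}; the 4 state(s) S2, S6, S7, S9 are never visited.

4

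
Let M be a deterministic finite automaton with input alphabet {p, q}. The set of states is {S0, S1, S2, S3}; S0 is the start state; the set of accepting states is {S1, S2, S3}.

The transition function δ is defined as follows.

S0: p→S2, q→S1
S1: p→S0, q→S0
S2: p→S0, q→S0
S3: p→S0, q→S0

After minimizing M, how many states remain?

First remove the unreachable states {S3}; 3 states remain.
Initial partition by acceptance: {S1,S2} | {S0}.
The partition is now stable with 2 blocks: {S1,S2} | {S0}.

2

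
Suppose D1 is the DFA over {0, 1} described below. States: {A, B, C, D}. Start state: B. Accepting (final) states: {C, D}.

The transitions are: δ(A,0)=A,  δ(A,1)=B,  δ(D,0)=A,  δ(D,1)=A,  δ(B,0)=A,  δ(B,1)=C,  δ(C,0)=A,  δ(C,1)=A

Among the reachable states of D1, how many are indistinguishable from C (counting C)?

1

First remove the unreachable states {D}; 3 states remain.
P0 = {C} | {A,B}.
Refine {A,B} on symbol 1: members go to different blocks, giving {A} and {B}.
Stable partition: {C} | {A} | {B} — 3 equivalence classes.
The equivalence class containing C is {C}, of size 1.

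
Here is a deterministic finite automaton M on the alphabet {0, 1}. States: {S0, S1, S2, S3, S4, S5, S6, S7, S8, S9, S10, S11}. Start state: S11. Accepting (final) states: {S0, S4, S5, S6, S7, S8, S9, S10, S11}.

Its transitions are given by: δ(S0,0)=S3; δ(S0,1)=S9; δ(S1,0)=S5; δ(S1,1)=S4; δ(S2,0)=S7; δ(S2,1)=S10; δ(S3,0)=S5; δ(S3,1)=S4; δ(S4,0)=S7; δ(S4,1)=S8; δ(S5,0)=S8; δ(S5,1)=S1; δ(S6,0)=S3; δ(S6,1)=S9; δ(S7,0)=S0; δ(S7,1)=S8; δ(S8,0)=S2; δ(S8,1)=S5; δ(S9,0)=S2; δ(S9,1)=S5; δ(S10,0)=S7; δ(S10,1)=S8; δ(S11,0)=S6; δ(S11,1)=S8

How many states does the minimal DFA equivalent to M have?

Every state is reachable, so we keep all 12.
Initial partition by acceptance: {S0,S4,S5,S6,S7,S8,S9,S10,S11} | {S1,S2,S3}.
Refine {S0,S4,S5,S6,S7,S8,S9,S10,S11} on symbol 0: members go to different blocks, giving {S4,S5,S7,S10,S11} and {S0,S6,S8,S9}.
Split {S4,S5,S7,S10,S11} by δ(·,0) → {S5,S7,S11} and {S4,S10}.
Refine {S5,S7,S11} on symbol 1: members go to different blocks, giving {S7,S11} and {S5}.
Split {S1,S2,S3} by δ(·,0) → {S1,S3} and {S2}.
Split {S0,S6,S8,S9} by δ(·,0) → {S0,S6} and {S8,S9}.
Stable partition: {S7,S11} | {S1,S3} | {S0,S6} | {S4,S10} | {S5} | {S2} | {S8,S9} — 7 equivalence classes.

7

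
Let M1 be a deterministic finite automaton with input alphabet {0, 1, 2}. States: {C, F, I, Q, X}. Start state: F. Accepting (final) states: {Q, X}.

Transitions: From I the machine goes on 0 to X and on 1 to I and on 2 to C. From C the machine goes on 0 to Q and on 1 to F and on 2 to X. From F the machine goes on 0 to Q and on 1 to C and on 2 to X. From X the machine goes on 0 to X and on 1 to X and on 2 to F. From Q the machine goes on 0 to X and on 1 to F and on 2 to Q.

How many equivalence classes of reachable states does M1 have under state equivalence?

3

States {I} cannot be reached from the start state, so discard them.
Start with accepting vs non-accepting: {Q,X} | {C,F}.
Refine {Q,X} on symbol 1: members go to different blocks, giving {X} and {Q}.
The partition is now stable with 3 blocks: {X} | {C,F} | {Q}.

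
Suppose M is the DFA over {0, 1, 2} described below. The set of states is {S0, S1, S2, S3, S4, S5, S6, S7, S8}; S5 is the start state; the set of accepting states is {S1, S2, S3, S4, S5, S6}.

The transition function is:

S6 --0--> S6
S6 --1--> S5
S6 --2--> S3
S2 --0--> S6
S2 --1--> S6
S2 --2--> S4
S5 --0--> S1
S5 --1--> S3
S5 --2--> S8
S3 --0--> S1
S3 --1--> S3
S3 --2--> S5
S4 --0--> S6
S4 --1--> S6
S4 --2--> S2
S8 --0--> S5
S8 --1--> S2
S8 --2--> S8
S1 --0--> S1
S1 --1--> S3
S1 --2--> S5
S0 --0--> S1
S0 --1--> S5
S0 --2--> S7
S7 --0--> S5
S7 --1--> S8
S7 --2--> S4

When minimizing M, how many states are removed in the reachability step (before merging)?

BFS from S5 reaches {S1, S2, S3, S4, S5, S6, S8}; the 2 state(s) S0, S7 are never visited.

2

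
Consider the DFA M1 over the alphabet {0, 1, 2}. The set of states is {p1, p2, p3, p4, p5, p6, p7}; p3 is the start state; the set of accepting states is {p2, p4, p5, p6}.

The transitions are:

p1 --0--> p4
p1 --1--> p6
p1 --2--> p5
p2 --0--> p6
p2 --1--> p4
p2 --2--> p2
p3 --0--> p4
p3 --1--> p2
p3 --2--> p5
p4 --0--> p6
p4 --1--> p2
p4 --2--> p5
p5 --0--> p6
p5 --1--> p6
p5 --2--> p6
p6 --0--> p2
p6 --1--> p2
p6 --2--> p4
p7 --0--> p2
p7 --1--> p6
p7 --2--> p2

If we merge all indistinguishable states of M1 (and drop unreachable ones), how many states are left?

2

First remove the unreachable states {p1,p7}; 5 states remain.
P0 = {p2,p4,p5,p6} | {p3}.
The partition is now stable with 2 blocks: {p2,p4,p5,p6} | {p3}.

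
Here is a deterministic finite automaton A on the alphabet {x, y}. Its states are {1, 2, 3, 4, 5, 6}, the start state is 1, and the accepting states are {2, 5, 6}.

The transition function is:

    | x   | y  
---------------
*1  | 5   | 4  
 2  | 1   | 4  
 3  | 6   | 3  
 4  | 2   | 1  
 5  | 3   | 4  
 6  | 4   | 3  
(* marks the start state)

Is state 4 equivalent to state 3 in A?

Yes

All states are reachable from the start state.
Start with accepting vs non-accepting: {2,5,6} | {1,3,4}.
No further refinement is possible. Final partition (2 blocks): {2,5,6} | {1,3,4}.
4 and 3 lie in the same block of the stable partition, so they are equivalent — no string distinguishes them.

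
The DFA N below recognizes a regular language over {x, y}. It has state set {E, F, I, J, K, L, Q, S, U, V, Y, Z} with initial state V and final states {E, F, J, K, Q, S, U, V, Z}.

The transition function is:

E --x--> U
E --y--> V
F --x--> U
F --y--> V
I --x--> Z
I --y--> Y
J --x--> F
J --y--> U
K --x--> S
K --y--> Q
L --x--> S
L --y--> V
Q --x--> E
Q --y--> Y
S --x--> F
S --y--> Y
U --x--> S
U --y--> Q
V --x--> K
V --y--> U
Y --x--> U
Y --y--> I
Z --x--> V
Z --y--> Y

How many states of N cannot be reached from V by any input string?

Starting at V and following transitions, the reachable set is {E, F, I, K, Q, S, U, V, Y, Z}. That leaves J, L unreachable — 2 in total.

2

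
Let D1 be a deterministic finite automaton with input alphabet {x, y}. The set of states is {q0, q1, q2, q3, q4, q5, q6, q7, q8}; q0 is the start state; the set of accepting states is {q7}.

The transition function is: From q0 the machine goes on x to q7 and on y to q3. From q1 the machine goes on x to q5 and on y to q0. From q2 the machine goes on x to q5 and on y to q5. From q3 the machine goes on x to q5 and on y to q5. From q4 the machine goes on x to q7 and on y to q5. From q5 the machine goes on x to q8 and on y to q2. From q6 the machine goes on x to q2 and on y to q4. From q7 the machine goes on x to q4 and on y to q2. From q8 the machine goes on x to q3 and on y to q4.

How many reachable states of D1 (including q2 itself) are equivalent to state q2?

Reachable states from the start: {q0,q2,q3,q4,q5,q7,q8}. Unreachable: {q1,q6} — drop them.
Start with accepting vs non-accepting: {q7} | {q0,q2,q3,q4,q5,q8}.
Split {q0,q2,q3,q4,q5,q8} by δ(·,x) → {q2,q3,q5,q8} and {q0,q4}.
Refine {q2,q3,q5,q8} on symbol y: members go to different blocks, giving {q2,q3,q5} and {q8}.
Split {q2,q3,q5} by δ(·,x) → {q2,q3} and {q5}.
On input y, block {q0,q4} splits into {q0} and {q4}.
No further refinement is possible. Final partition (6 blocks): {q7} | {q2,q3} | {q0} | {q8} | {q5} | {q4}.
State q2 belongs to the block {q2,q3}, which has 2 states.

2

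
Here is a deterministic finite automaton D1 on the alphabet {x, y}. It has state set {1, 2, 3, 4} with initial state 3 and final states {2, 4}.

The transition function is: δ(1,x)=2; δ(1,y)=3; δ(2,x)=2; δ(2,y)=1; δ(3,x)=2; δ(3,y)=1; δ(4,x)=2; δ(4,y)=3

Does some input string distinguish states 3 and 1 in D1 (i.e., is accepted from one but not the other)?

States {4} cannot be reached from the start state, so discard them.
Start with accepting vs non-accepting: {2} | {1,3}.
Stable partition: {2} | {1,3} — 2 equivalence classes.
3 and 1 lie in the same block of the stable partition, so they are equivalent — no string distinguishes them.

No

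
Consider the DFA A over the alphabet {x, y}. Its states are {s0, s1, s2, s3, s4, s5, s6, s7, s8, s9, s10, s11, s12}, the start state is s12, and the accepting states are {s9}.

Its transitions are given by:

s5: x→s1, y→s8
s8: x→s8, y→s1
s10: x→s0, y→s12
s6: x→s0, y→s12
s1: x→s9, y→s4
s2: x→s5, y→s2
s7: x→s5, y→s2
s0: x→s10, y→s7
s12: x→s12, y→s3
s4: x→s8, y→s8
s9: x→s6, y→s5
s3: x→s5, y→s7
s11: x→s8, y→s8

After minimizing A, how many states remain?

Reachable states from the start: {s0,s1,s2,s3,s4,s5,s6,s7,s8,s9,s10,s12}. Unreachable: {s11} — drop them.
P0 = {s9} | {s0,s1,s2,s3,s4,s5,s6,s7,s8,s10,s12}.
Refine {s0,s1,s2,s3,s4,s5,s6,s7,s8,s10,s12} on symbol x: members go to different blocks, giving {s0,s2,s3,s4,s5,s6,s7,s8,s10,s12} and {s1}.
Refine {s0,s2,s3,s4,s5,s6,s7,s8,s10,s12} on symbol x: members go to different blocks, giving {s0,s2,s3,s4,s6,s7,s8,s10,s12} and {s5}.
On input x, block {s0,s2,s3,s4,s6,s7,s8,s10,s12} splits into {s0,s4,s6,s8,s10,s12} and {s2,s3,s7}.
Split {s0,s4,s6,s8,s10,s12} by δ(·,y) → {s4,s6,s10} and {s0,s12} and {s8}.
On input x, block {s4,s6,s10} splits into {s6,s10} and {s4}.
Split {s0,s12} by δ(·,x) → {s0} and {s12}.
Stable partition: {s9} | {s6,s10} | {s1} | {s5} | {s2,s3,s7} | {s0} | {s8} | {s4} | {s12} — 9 equivalence classes.

9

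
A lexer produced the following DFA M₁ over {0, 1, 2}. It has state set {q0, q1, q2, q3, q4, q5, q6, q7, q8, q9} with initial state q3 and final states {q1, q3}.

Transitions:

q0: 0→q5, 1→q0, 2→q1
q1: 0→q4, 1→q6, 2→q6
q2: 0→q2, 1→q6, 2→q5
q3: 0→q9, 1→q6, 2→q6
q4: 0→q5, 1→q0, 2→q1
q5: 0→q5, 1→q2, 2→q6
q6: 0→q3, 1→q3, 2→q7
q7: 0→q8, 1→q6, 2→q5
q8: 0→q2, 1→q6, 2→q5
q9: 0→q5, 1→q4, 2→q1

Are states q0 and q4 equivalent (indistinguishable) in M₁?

Yes

Every state is reachable, so we keep all 10.
P0 = {q1,q3} | {q0,q2,q4,q5,q6,q7,q8,q9}.
Split {q0,q2,q4,q5,q6,q7,q8,q9} by δ(·,0) → {q0,q2,q4,q5,q7,q8,q9} and {q6}.
Split {q0,q2,q4,q5,q7,q8,q9} by δ(·,1) → {q0,q4,q5,q9} and {q2,q7,q8}.
Refine {q0,q4,q5,q9} on symbol 1: members go to different blocks, giving {q0,q4,q9} and {q5}.
Stable partition: {q1,q3} | {q0,q4,q9} | {q6} | {q2,q7,q8} | {q5} — 5 equivalence classes.
q0 and q4 lie in the same block of the stable partition, so they are equivalent — no string distinguishes them.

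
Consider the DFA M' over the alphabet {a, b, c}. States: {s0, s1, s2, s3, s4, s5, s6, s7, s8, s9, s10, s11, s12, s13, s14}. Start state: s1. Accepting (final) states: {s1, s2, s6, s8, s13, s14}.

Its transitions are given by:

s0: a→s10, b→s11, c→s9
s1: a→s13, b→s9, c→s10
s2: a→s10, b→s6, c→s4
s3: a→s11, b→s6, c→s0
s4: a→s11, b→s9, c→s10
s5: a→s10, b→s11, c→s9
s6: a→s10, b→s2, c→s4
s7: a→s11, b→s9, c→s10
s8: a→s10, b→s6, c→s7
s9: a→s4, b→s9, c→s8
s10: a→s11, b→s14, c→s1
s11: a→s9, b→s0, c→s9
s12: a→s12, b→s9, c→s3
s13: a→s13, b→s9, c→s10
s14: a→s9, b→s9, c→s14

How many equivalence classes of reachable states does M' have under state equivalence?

8

First remove the unreachable states {s3,s5,s12}; 12 states remain.
Initial partition by acceptance: {s1,s2,s6,s8,s13,s14} | {s0,s4,s7,s9,s10,s11}.
Split {s1,s2,s6,s8,s13,s14} by δ(·,a) → {s2,s6,s8,s14} and {s1,s13}.
Refine {s2,s6,s8,s14} on symbol b: members go to different blocks, giving {s2,s6,s8} and {s14}.
Split {s0,s4,s7,s9,s10,s11} by δ(·,b) → {s0,s4,s7,s9,s11} and {s10}.
On input a, block {s0,s4,s7,s9,s11} splits into {s4,s7,s9,s11} and {s0}.
Refine {s4,s7,s9,s11} on symbol b: members go to different blocks, giving {s4,s7,s9} and {s11}.
On input a, block {s4,s7,s9} splits into {s4,s7} and {s9}.
No further refinement is possible. Final partition (8 blocks): {s2,s6,s8} | {s4,s7} | {s1,s13} | {s14} | {s10} | {s0} | {s11} | {s9}.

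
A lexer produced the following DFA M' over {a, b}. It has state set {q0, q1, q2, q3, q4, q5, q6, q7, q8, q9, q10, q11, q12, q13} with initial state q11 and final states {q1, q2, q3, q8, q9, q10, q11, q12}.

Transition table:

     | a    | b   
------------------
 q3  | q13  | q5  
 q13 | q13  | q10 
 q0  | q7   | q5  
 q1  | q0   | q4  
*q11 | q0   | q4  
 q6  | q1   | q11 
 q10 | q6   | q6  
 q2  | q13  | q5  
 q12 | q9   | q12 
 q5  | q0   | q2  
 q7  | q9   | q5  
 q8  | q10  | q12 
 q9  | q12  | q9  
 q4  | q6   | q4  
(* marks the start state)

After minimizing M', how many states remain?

10

Reachable states from the start: {q0,q1,q2,q4,q5,q6,q7,q9,q10,q11,q12,q13}. Unreachable: {q3,q8} — drop them.
Initial partition by acceptance: {q1,q2,q9,q10,q11,q12} | {q0,q4,q5,q6,q7,q13}.
Refine {q1,q2,q9,q10,q11,q12} on symbol a: members go to different blocks, giving {q1,q2,q10,q11} and {q9,q12}.
Split {q0,q4,q5,q6,q7,q13} by δ(·,a) → {q0,q4,q5,q13} and {q6} and {q7}.
Refine {q1,q2,q10,q11} on symbol a: members go to different blocks, giving {q1,q2,q11} and {q10}.
Refine {q0,q4,q5,q13} on symbol a: members go to different blocks, giving {q5,q13} and {q0} and {q4}.
Split {q1,q2,q11} by δ(·,a) → {q1,q11} and {q2}.
On input a, block {q5,q13} splits into {q5} and {q13}.
Stable partition: {q1,q11} | {q5} | {q9,q12} | {q6} | {q7} | {q10} | {q0} | {q4} | {q2} | {q13} — 10 equivalence classes.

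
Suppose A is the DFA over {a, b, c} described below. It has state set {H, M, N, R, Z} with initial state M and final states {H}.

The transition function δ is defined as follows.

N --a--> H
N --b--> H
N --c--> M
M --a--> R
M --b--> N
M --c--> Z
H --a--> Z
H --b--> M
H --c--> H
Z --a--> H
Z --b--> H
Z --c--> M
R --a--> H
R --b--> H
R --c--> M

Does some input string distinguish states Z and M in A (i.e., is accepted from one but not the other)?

Yes

All states are reachable from the start state.
Start with accepting vs non-accepting: {H} | {M,N,R,Z}.
Split {M,N,R,Z} by δ(·,a) → {N,R,Z} and {M}.
Stable partition: {H} | {N,R,Z} | {M} — 3 equivalence classes.
Z and M end up in different blocks, so they are distinguishable. For instance, the string 'a' is accepted from only Z.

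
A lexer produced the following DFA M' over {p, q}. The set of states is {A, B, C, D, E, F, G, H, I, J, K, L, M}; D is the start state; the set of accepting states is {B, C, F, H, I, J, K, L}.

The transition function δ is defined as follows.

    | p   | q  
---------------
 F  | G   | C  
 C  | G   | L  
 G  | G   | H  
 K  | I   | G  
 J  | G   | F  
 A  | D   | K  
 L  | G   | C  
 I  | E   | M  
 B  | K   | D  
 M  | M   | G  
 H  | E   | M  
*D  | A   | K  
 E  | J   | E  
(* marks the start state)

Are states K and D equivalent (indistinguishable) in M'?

Reachable states from the start: {A,C,D,E,F,G,H,I,J,K,L,M}. Unreachable: {B} — drop them.
Initial partition by acceptance: {C,F,H,I,J,K,L} | {A,D,E,G,M}.
On input p, block {C,F,H,I,J,K,L} splits into {C,F,H,I,J,L} and {K}.
Refine {C,F,H,I,J,L} on symbol q: members go to different blocks, giving {C,F,J,L} and {H,I}.
On input p, block {A,D,E,G,M} splits into {A,D,G,M} and {E}.
On input q, block {A,D,G,M} splits into {A,D} and {G} and {M}.
The partition is now stable with 7 blocks: {C,F,J,L} | {A,D} | {K} | {H,I} | {E} | {G} | {M}.
K and D end up in different blocks, so they are distinguishable. For instance, the string 'ε' is accepted from only K.

No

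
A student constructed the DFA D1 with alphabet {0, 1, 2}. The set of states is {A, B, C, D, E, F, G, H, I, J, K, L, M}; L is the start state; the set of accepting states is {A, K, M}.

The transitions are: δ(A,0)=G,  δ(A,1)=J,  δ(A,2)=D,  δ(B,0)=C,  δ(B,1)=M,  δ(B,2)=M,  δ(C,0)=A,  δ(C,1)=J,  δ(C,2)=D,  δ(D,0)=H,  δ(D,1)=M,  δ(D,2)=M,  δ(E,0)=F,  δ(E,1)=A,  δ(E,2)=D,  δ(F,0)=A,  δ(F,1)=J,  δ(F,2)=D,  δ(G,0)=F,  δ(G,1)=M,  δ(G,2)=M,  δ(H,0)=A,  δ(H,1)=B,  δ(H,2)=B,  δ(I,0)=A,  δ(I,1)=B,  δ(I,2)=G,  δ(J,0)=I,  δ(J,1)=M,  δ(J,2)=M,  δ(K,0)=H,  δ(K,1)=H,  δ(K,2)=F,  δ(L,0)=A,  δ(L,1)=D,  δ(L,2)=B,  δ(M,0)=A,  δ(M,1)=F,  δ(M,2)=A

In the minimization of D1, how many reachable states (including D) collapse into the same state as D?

Reachable states from the start: {A,B,C,D,F,G,H,I,J,L,M}. Unreachable: {E,K} — drop them.
Start with accepting vs non-accepting: {A,M} | {B,C,D,F,G,H,I,J,L}.
On input 0, block {A,M} splits into {A} and {M}.
Split {B,C,D,F,G,H,I,J,L} by δ(·,0) → {C,F,H,I,L} and {B,D,G,J}.
No further refinement is possible. Final partition (4 blocks): {A} | {C,F,H,I,L} | {M} | {B,D,G,J}.
State D belongs to the block {B,D,G,J}, which has 4 states.

4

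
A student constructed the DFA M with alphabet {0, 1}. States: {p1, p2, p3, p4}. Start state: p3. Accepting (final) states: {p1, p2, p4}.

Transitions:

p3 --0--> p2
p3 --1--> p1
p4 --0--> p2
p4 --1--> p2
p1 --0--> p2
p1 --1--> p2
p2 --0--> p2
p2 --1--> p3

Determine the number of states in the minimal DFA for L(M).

3

Reachable states from the start: {p1,p2,p3}. Unreachable: {p4} — drop them.
Start with accepting vs non-accepting: {p1,p2} | {p3}.
Split {p1,p2} by δ(·,1) → {p1} and {p2}.
Stable partition: {p1} | {p3} | {p2} — 3 equivalence classes.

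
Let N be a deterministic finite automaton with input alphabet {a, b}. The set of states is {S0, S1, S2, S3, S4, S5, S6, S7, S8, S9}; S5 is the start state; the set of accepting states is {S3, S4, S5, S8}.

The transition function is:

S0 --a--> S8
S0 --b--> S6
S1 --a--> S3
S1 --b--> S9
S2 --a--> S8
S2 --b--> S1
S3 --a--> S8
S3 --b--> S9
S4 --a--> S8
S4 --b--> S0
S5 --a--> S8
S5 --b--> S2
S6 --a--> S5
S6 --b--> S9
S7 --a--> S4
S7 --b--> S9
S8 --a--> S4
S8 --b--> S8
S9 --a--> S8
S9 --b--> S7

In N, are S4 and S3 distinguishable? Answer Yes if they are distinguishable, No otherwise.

No

Every state is reachable, so we keep all 10.
Start with accepting vs non-accepting: {S3,S4,S5,S8} | {S0,S1,S2,S6,S7,S9}.
On input b, block {S3,S4,S5,S8} splits into {S3,S4,S5} and {S8}.
On input a, block {S0,S1,S2,S6,S7,S9} splits into {S0,S2,S9} and {S1,S6,S7}.
Stable partition: {S3,S4,S5} | {S0,S2,S9} | {S8} | {S1,S6,S7} — 4 equivalence classes.
S4 and S3 lie in the same block of the stable partition, so they are equivalent — no string distinguishes them.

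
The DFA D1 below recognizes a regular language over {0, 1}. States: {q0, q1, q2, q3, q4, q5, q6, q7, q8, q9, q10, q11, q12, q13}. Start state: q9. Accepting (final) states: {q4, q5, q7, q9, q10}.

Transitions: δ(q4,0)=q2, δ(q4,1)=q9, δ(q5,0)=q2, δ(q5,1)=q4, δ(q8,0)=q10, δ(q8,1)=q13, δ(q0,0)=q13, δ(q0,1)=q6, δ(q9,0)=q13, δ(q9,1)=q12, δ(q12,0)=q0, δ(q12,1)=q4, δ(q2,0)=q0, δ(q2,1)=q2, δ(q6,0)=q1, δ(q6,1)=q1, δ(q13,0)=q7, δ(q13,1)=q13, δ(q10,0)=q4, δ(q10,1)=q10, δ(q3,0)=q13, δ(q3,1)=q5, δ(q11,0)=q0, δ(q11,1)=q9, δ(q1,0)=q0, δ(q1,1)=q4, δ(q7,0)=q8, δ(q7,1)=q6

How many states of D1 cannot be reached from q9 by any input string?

3

No path from q9 leads to q3, q5, q11; the other 11 states are all reachable.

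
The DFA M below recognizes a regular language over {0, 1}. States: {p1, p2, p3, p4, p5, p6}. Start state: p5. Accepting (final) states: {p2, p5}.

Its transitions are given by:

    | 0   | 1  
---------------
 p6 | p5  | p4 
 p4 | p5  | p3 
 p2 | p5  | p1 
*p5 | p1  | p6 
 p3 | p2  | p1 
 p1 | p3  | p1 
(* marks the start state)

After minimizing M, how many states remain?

6

All states are reachable from the start state.
Initial partition by acceptance: {p2,p5} | {p1,p3,p4,p6}.
Refine {p2,p5} on symbol 0: members go to different blocks, giving {p2} and {p5}.
Split {p1,p3,p4,p6} by δ(·,0) → {p4,p6} and {p1} and {p3}.
On input 1, block {p4,p6} splits into {p4} and {p6}.
No further refinement is possible. Final partition (6 blocks): {p2} | {p4} | {p5} | {p1} | {p3} | {p6}.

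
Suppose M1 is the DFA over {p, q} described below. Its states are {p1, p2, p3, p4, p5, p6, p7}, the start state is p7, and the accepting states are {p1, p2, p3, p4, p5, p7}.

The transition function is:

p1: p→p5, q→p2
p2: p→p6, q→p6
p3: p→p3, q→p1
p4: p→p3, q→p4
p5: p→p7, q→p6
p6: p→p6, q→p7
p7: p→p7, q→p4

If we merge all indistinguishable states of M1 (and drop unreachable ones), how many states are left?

Initial partition by acceptance: {p1,p2,p3,p4,p5,p7} | {p6}.
Refine {p1,p2,p3,p4,p5,p7} on symbol p: members go to different blocks, giving {p1,p3,p4,p5,p7} and {p2}.
On input q, block {p1,p3,p4,p5,p7} splits into {p3,p4,p7} and {p1} and {p5}.
Refine {p3,p4,p7} on symbol q: members go to different blocks, giving {p4,p7} and {p3}.
Refine {p4,p7} on symbol p: members go to different blocks, giving {p4} and {p7}.
The partition is now stable with 7 blocks: {p4} | {p6} | {p2} | {p1} | {p5} | {p3} | {p7}.

7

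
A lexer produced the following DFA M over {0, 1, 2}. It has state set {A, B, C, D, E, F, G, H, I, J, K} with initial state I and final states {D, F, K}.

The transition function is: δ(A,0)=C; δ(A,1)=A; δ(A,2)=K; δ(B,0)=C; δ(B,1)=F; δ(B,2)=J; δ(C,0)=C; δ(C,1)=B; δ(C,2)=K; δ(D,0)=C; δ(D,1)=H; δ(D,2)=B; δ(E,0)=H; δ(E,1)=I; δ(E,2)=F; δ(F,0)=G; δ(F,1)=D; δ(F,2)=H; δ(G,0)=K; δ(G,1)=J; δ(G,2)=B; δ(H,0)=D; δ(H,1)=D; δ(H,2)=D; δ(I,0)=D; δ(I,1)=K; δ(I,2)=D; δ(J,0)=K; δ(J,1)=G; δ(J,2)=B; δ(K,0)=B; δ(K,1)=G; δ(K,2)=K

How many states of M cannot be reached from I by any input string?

BFS from I reaches {B, C, D, F, G, H, I, J, K}; the 2 state(s) A, E are never visited.

2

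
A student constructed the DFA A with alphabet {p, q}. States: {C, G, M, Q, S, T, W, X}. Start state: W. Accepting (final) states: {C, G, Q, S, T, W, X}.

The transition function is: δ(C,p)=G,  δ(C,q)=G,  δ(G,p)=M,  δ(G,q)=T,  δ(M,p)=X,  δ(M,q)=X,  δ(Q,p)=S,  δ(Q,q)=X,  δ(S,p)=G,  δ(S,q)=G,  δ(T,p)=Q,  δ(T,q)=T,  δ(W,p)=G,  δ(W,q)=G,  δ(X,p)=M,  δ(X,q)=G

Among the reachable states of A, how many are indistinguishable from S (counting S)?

Reachable states from the start: {G,M,Q,S,T,W,X}. Unreachable: {C} — drop them.
Initial partition by acceptance: {G,Q,S,T,W,X} | {M}.
On input p, block {G,Q,S,T,W,X} splits into {Q,S,T,W} and {G,X}.
Split {Q,S,T,W} by δ(·,p) → {S,W} and {Q,T}.
Split {G,X} by δ(·,q) → {X} and {G}.
On input p, block {Q,T} splits into {Q} and {T}.
The partition is now stable with 6 blocks: {S,W} | {M} | {X} | {Q} | {G} | {T}.
The equivalence class containing S is {S,W}, of size 2.

2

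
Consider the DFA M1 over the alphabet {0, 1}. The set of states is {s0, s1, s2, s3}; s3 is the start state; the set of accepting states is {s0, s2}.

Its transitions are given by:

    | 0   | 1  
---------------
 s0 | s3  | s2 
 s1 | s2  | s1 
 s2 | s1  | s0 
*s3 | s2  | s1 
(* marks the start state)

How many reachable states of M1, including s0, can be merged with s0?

Start with accepting vs non-accepting: {s0,s2} | {s1,s3}.
The partition is now stable with 2 blocks: {s0,s2} | {s1,s3}.
The equivalence class containing s0 is {s0,s2}, of size 2.

2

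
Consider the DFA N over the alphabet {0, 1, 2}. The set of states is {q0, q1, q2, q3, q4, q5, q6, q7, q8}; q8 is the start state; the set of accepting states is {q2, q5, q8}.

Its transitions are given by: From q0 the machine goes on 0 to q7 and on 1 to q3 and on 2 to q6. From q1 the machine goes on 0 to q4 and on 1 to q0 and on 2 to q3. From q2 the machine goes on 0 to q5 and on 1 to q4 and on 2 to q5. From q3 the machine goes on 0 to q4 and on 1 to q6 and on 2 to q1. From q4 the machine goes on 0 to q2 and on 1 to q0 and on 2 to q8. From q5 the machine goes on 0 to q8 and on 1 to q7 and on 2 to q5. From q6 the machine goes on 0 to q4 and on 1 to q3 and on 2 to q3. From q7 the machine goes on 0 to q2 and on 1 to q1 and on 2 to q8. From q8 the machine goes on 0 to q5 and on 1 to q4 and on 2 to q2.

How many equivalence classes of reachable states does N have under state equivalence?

All states are reachable from the start state.
Start with accepting vs non-accepting: {q2,q5,q8} | {q0,q1,q3,q4,q6,q7}.
Refine {q0,q1,q3,q4,q6,q7} on symbol 0: members go to different blocks, giving {q0,q1,q3,q6} and {q4,q7}.
The partition is now stable with 3 blocks: {q2,q5,q8} | {q0,q1,q3,q6} | {q4,q7}.

3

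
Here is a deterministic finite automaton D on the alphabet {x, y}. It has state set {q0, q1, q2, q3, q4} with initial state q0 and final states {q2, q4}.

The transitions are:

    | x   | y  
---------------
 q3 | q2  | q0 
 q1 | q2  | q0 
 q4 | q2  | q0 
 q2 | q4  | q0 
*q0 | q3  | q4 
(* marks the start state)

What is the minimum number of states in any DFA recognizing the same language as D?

3

First remove the unreachable states {q1}; 4 states remain.
Initial partition by acceptance: {q2,q4} | {q0,q3}.
Split {q0,q3} by δ(·,x) → {q0} and {q3}.
The partition is now stable with 3 blocks: {q2,q4} | {q0} | {q3}.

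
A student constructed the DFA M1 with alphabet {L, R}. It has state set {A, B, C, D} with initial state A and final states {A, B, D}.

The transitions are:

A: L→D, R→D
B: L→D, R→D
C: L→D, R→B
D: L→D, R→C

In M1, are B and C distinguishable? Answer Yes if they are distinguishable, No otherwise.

Initial partition by acceptance: {A,B,D} | {C}.
On input R, block {A,B,D} splits into {A,B} and {D}.
Stable partition: {A,B} | {C} | {D} — 3 equivalence classes.
B and C end up in different blocks, so they are distinguishable. For instance, the string 'ε' is accepted from only B.

Yes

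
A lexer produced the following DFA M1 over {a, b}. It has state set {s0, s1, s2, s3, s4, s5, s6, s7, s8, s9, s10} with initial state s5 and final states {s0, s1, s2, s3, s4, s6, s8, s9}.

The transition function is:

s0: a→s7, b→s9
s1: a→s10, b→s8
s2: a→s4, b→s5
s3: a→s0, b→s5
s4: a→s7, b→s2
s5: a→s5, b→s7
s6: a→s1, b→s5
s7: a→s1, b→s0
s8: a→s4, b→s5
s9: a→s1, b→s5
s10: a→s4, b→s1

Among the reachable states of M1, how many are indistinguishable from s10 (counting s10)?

States {s3,s6} cannot be reached from the start state, so discard them.
Initial partition by acceptance: {s0,s1,s2,s4,s8,s9} | {s5,s7,s10}.
On input a, block {s0,s1,s2,s4,s8,s9} splits into {s0,s1,s4} and {s2,s8,s9}.
Refine {s5,s7,s10} on symbol a: members go to different blocks, giving {s7,s10} and {s5}.
Stable partition: {s0,s1,s4} | {s7,s10} | {s2,s8,s9} | {s5} — 4 equivalence classes.
State s10 belongs to the block {s7,s10}, which has 2 states.

2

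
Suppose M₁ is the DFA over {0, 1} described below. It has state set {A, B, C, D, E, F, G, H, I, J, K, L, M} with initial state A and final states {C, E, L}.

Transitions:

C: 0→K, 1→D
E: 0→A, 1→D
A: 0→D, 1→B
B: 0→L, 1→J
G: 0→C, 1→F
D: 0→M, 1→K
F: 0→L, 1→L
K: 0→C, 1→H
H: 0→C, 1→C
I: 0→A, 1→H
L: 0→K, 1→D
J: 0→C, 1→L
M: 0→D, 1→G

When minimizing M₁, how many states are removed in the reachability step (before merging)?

BFS from A reaches {A, B, C, D, F, G, H, J, K, L, M}; the 2 state(s) E, I are never visited.

2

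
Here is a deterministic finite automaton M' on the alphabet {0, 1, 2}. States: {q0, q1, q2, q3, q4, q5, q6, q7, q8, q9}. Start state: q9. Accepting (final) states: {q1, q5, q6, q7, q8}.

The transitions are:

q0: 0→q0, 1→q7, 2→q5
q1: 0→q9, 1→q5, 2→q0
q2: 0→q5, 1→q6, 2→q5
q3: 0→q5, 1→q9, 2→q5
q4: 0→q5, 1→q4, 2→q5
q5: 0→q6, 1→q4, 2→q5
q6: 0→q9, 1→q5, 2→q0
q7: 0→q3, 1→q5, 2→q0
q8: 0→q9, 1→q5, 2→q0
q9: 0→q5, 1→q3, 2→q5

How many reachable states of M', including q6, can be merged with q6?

2

Reachable states from the start: {q0,q3,q4,q5,q6,q7,q9}. Unreachable: {q1,q2,q8} — drop them.
Initial partition by acceptance: {q5,q6,q7} | {q0,q3,q4,q9}.
Refine {q5,q6,q7} on symbol 0: members go to different blocks, giving {q6,q7} and {q5}.
Refine {q0,q3,q4,q9} on symbol 0: members go to different blocks, giving {q3,q4,q9} and {q0}.
Stable partition: {q6,q7} | {q3,q4,q9} | {q5} | {q0} — 4 equivalence classes.
The equivalence class containing q6 is {q6,q7}, of size 2.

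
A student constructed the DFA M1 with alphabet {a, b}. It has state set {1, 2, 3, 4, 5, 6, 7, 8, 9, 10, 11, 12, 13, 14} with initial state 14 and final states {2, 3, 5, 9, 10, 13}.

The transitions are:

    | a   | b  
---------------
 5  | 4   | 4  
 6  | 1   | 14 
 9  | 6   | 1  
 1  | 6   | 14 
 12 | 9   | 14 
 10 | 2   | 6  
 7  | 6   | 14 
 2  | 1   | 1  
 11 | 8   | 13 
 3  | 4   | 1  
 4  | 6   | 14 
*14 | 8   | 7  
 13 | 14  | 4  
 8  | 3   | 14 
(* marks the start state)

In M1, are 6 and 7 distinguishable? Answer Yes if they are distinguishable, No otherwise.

States {2,5,9,10,11,12,13} cannot be reached from the start state, so discard them.
P0 = {3} | {1,4,6,7,8,14}.
Refine {1,4,6,7,8,14} on symbol a: members go to different blocks, giving {1,4,6,7,14} and {8}.
On input a, block {1,4,6,7,14} splits into {1,4,6,7} and {14}.
Stable partition: {3} | {1,4,6,7} | {8} | {14} — 4 equivalence classes.
6 and 7 lie in the same block of the stable partition, so they are equivalent — no string distinguishes them.

No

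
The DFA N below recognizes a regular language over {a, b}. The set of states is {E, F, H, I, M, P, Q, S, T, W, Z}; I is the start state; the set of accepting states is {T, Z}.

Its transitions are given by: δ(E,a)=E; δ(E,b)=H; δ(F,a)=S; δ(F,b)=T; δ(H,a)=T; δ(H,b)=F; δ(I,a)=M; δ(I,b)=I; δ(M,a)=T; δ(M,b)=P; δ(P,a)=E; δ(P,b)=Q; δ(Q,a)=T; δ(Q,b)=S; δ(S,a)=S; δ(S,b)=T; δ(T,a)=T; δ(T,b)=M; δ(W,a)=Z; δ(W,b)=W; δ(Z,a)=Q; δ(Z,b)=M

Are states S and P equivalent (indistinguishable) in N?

States {W,Z} cannot be reached from the start state, so discard them.
P0 = {T} | {E,F,H,I,M,P,Q,S}.
On input a, block {E,F,H,I,M,P,Q,S} splits into {E,F,I,P,S} and {H,M,Q}.
On input a, block {E,F,I,P,S} splits into {E,F,P,S} and {I}.
Refine {E,F,P,S} on symbol b: members go to different blocks, giving {E,P} and {F,S}.
On input b, block {H,M,Q} splits into {H,Q} and {M}.
Stable partition: {T} | {E,P} | {H,Q} | {I} | {F,S} | {M} — 6 equivalence classes.
S and P end up in different blocks, so they are distinguishable. For instance, the string 'b' is accepted from only S.

No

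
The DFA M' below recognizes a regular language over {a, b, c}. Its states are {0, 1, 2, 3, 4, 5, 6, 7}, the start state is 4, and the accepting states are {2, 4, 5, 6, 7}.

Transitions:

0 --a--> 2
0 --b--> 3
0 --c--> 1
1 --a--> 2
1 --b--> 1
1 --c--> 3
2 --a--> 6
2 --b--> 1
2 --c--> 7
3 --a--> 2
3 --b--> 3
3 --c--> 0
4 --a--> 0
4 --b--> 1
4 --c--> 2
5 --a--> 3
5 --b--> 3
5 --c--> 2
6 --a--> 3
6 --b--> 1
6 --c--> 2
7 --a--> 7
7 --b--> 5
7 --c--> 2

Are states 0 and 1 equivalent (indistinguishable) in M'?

Yes

Every state is reachable, so we keep all 8.
Initial partition by acceptance: {2,4,5,6,7} | {0,1,3}.
Refine {2,4,5,6,7} on symbol a: members go to different blocks, giving {4,5,6} and {2,7}.
Refine {2,7} on symbol a: members go to different blocks, giving {2} and {7}.
Stable partition: {4,5,6} | {0,1,3} | {2} | {7} — 4 equivalence classes.
0 and 1 lie in the same block of the stable partition, so they are equivalent — no string distinguishes them.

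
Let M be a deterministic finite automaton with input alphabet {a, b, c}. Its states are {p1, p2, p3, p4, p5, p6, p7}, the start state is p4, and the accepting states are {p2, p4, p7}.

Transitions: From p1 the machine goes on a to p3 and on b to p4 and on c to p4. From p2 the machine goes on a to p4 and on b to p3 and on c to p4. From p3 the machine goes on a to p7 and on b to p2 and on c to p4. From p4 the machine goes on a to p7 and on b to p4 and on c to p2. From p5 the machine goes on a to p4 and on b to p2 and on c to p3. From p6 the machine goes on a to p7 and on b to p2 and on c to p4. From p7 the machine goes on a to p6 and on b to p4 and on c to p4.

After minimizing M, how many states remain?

4

Reachable states from the start: {p2,p3,p4,p6,p7}. Unreachable: {p1,p5} — drop them.
Start with accepting vs non-accepting: {p2,p4,p7} | {p3,p6}.
On input a, block {p2,p4,p7} splits into {p2,p4} and {p7}.
On input a, block {p2,p4} splits into {p2} and {p4}.
The partition is now stable with 4 blocks: {p2} | {p3,p6} | {p7} | {p4}.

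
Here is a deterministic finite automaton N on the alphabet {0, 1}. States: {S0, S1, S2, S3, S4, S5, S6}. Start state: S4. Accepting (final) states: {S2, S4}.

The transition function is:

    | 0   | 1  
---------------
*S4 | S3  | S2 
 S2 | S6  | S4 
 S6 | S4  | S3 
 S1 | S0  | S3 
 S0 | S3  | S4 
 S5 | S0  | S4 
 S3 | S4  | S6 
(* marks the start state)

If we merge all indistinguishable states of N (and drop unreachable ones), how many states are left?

2

Reachable states from the start: {S2,S3,S4,S6}. Unreachable: {S0,S1,S5} — drop them.
P0 = {S2,S4} | {S3,S6}.
Stable partition: {S2,S4} | {S3,S6} — 2 equivalence classes.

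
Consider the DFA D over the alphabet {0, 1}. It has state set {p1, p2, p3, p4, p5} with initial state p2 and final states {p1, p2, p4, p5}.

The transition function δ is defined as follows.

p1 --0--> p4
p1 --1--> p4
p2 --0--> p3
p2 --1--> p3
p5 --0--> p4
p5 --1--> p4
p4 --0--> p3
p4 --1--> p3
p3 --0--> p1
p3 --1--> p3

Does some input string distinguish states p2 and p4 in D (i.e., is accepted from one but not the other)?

No

States {p5} cannot be reached from the start state, so discard them.
Start with accepting vs non-accepting: {p1,p2,p4} | {p3}.
On input 0, block {p1,p2,p4} splits into {p2,p4} and {p1}.
The partition is now stable with 3 blocks: {p2,p4} | {p3} | {p1}.
p2 and p4 lie in the same block of the stable partition, so they are equivalent — no string distinguishes them.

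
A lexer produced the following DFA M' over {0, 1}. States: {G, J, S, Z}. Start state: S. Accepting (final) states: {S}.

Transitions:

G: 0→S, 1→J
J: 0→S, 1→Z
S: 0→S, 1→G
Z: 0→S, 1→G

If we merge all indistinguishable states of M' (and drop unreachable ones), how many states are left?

P0 = {S} | {G,J,Z}.
The partition is now stable with 2 blocks: {S} | {G,J,Z}.

2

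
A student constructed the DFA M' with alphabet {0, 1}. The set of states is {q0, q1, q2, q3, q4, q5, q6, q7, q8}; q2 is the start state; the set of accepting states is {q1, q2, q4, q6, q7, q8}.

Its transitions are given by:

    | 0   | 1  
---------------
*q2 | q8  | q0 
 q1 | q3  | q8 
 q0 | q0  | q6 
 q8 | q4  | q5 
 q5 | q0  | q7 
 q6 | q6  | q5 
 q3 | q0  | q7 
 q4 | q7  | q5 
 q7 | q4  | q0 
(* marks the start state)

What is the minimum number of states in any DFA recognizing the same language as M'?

Reachable states from the start: {q0,q2,q4,q5,q6,q7,q8}. Unreachable: {q1,q3} — drop them.
Start with accepting vs non-accepting: {q2,q4,q6,q7,q8} | {q0,q5}.
Stable partition: {q2,q4,q6,q7,q8} | {q0,q5} — 2 equivalence classes.

2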